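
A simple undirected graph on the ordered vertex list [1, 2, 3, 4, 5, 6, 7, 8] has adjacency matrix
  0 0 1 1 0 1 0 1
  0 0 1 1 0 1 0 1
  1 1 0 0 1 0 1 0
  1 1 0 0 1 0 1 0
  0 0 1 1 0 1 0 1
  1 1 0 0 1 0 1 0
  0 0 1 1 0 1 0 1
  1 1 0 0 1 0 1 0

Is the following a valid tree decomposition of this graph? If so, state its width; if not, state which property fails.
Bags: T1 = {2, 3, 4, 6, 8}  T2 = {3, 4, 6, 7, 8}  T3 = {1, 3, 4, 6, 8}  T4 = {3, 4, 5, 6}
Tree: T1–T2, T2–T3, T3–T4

A tree decomposition must satisfy three properties: every vertex lies in some bag; for every edge, both endpoints lie together in some bag; and for every vertex, the bags containing it form a connected subtree. Here edge (8,5) lies in no bag, so the decomposition is invalid.

No — edge (8,5) lies in no bag.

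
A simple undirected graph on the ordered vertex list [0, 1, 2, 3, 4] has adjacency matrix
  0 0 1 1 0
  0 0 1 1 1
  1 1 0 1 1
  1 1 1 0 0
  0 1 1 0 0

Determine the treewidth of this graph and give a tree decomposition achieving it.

Treewidth 2.
One optimal decomposition is:
Bags: B1 = {1, 2, 3}  B2 = {1, 2, 4}  B3 = {0, 2, 3}
Tree: B1–B2, B1–B3

Every bag has size at most 3, so the width is 3 − 1 = 2 and tw(G) ≤ 2. For the lower bound, the 3 vertices {0, 2, 3} are pairwise adjacent, and any tree decomposition puts a clique entirely inside one bag — forcing width ≥ 2. Combining the bounds, tw(G) = 2.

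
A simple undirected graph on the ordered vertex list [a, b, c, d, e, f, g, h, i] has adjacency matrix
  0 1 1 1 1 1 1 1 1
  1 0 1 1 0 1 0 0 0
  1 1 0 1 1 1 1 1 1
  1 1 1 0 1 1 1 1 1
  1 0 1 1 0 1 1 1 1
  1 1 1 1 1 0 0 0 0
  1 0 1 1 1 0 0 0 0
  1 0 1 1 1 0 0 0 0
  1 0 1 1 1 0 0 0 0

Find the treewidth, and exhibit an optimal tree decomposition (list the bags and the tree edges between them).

The largest bag has 5 vertices, giving width 4; this decomposition certifies tw(G) ≤ 4. Conversely, {a, c, d, e, g} is a clique of size 5, and the vertices of any clique must share a bag in every tree decomposition; so some bag has ≥ 5 vertices and tw(G) ≥ 4. Combining the bounds, tw(G) = 4.

Treewidth 4.
One optimal decomposition is:
Bags: B1 = {a, c, d, e, f}  B2 = {a, b, c, d, f}  B3 = {a, c, d, e, g}  B4 = {a, c, d, e, i}  B5 = {a, c, d, e, h}
Tree: B1–B2, B1–B3, B1–B4, B4–B5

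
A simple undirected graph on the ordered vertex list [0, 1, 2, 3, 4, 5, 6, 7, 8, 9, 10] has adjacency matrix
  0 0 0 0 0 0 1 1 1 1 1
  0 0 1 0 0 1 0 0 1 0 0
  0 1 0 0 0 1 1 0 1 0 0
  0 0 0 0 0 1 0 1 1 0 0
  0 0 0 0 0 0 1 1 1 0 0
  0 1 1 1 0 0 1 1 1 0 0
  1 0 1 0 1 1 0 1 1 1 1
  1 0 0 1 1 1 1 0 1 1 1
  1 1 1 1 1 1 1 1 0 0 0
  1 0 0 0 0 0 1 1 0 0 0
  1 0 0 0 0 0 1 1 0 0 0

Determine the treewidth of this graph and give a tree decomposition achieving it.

Treewidth 3.
Bags: B1 = {0, 6, 7, 8}  B2 = {5, 6, 7, 8}  B3 = {3, 5, 7, 8}  B4 = {4, 6, 7, 8}  B5 = {2, 5, 6, 8}  B6 = {1, 2, 5, 8}  B7 = {0, 6, 7, 9}  B8 = {0, 6, 7, 10}
Tree: B1–B2, B2–B3, B2–B4, B2–B5, B5–B6, B1–B7, B1–B8

Each bag holds 4 vertices, so the decomposition has width 3, which upper-bounds the treewidth. On the other hand G contains the 4-clique {1, 2, 5, 8}. A clique must lie in a single bag of any decomposition, so no decomposition can have width below 3. Therefore the treewidth is 3.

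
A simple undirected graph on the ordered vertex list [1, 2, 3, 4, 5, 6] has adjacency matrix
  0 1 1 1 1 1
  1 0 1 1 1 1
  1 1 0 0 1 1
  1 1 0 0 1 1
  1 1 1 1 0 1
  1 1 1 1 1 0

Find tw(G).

A width-4 tree decomposition is:
Bags: B1 = {1, 2, 3, 5, 6}  B2 = {1, 2, 4, 5, 6}
Tree: B1–B2
Every bag has size at most 5, so the width is 5 − 1 = 4 and tw(G) ≤ 4. Conversely, {1, 2, 3, 5, 6} is a clique of size 5, and the vertices of any clique must share a bag in every tree decomposition; so some bag has ≥ 5 vertices and tw(G) ≥ 4. Combining the bounds, tw(G) = 4.

4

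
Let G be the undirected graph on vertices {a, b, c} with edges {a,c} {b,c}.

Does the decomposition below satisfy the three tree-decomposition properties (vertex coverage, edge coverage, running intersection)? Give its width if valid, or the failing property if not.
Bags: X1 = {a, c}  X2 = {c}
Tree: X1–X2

A tree decomposition must satisfy three properties: every vertex lies in some bag; for every edge, both endpoints lie together in some bag; and for every vertex, the bags containing it form a connected subtree. Here vertex b appears in no bag, so the decomposition is invalid.

No — vertex b appears in no bag.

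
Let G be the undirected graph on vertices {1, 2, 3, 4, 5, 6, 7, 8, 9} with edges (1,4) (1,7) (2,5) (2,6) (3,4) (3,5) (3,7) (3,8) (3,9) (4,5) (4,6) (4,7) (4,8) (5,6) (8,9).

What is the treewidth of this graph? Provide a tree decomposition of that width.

Treewidth 2.
One optimal decomposition is:
Bags: B1 = {3, 4, 8}  B2 = {3, 4, 5}  B3 = {3, 4, 7}  B4 = {4, 5, 6}  B5 = {2, 5, 6}  B6 = {1, 4, 7}  B7 = {3, 8, 9}
Tree: B1–B2, B2–B3, B2–B4, B4–B5, B3–B6, B1–B7

Each bag holds 3 vertices, so the decomposition has width 2, which upper-bounds the treewidth. For the lower bound, the 3 vertices {3, 8, 9} are pairwise adjacent, and any tree decomposition puts a clique entirely inside one bag — forcing width ≥ 2. The upper and lower bounds meet at 2, so that is the treewidth.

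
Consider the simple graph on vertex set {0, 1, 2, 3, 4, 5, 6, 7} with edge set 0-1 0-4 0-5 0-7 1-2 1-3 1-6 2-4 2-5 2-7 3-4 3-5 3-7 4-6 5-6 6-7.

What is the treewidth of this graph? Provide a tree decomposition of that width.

Every bag has size at most 5, so the width is 5 − 1 = 4 and tw(G) ≤ 4. For the lower bound: the 5 vertex sets {5,6}, {3,7}, {1,2}, {0}, {4} are disjoint, each induces a connected subgraph, and every pair is joined by at least one edge of G. Contracting each set to a single vertex therefore yields K_{5} as a minor, and since treewidth is minor-monotone, tw(G) ≥ tw(K_{5}) = 4. Combining the bounds, tw(G) = 4.

Treewidth 4.
Bags: B1 = {0, 2, 3, 5, 6}  B2 = {0, 2, 3, 6, 7}  B3 = {0, 1, 2, 3, 6}  B4 = {0, 2, 3, 4, 6}
Tree: B1–B2, B2–B3, B3–B4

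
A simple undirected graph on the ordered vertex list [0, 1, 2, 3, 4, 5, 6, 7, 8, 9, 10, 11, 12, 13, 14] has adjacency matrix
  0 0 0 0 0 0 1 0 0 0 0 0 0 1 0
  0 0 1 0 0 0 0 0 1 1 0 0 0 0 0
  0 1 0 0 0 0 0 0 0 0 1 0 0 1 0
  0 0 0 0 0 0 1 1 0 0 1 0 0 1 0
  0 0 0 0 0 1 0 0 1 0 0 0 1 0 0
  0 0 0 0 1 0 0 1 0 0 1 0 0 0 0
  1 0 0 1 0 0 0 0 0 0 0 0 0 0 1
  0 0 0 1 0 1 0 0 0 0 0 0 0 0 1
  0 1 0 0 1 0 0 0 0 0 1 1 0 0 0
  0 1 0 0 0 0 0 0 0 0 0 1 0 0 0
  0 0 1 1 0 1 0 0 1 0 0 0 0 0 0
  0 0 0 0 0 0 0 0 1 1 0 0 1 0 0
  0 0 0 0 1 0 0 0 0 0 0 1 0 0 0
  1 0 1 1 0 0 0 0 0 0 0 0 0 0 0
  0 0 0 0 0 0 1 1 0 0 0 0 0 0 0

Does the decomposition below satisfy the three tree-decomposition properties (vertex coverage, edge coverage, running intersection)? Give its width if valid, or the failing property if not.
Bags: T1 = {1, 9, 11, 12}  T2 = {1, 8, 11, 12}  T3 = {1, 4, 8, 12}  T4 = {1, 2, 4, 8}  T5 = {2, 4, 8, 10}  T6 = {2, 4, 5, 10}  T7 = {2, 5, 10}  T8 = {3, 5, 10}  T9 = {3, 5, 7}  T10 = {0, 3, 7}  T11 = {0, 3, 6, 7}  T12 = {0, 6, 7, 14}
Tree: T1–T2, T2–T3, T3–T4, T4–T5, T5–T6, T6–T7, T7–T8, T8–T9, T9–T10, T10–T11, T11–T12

A tree decomposition must satisfy three properties: every vertex lies in some bag; for every edge, both endpoints lie together in some bag; and for every vertex, the bags containing it form a connected subtree. Here vertex 13 appears in no bag, so the decomposition is invalid.

No — vertex 13 appears in no bag.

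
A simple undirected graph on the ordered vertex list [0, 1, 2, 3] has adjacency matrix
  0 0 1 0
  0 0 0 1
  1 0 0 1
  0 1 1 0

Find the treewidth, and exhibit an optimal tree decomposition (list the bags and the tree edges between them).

Treewidth 1.
One such decomposition:
Bags: B1 = {1, 3}  B2 = {2, 3}  B3 = {0, 2}
Tree: B1–B2, B2–B3

Every bag has size at most 2, so the width is 2 − 1 = 1 and tw(G) ≤ 1. Any graph with an edge has treewidth ≥ 1, and G has the edge 1–3. Hence tw(G) = 1 exactly.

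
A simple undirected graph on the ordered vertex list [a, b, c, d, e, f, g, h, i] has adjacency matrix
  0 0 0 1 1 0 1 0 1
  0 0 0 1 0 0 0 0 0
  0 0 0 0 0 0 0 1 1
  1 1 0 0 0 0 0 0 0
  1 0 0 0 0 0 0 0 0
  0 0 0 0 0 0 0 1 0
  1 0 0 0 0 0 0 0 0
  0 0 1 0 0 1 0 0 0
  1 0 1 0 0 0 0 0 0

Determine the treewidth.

1

A width-1 tree decomposition is:
Bags: B1 = {a, g}  B2 = {a, d}  B3 = {a, i}  B4 = {c, i}  B5 = {c, h}  B6 = {a, e}  B7 = {b, d}  B8 = {f, h}
Tree: B1–B2, B1–B3, B3–B4, B4–B5, B1–B6, B2–B7, B5–B8
The largest bag has 2 vertices, giving width 1; this decomposition certifies tw(G) ≤ 1. Since G has at least one edge (e.g. a–g), it is not an edgeless graph, so tw(G) ≥ 1. Hence tw(G) = 1 exactly.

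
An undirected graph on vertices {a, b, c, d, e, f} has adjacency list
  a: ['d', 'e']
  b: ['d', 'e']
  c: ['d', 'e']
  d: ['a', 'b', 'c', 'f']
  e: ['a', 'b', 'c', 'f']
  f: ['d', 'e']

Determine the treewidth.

A width-2 tree decomposition is:
Bags: B1 = {b, d, e}  B2 = {a, d, e}  B3 = {c, d, e}  B4 = {d, e, f}
Tree: B1–B2, B2–B3, B3–B4
The largest bag has 3 vertices, giving width 2; this decomposition certifies tw(G) ≤ 2. Since b–e–a–d–b is a cycle in G, G is not acyclic. Forests are exactly the graphs of treewidth ≤ 1, so tw(G) ≥ 2. Combining the bounds, tw(G) = 2.

2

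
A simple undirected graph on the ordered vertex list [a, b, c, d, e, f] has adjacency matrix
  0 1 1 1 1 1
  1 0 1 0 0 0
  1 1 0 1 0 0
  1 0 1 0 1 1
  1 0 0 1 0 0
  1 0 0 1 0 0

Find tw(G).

A width-2 tree decomposition is:
Bags: B1 = {a, b, c}  B2 = {a, c, d}  B3 = {a, d, e}  B4 = {a, d, f}
Tree: B1–B2, B2–B3, B2–B4
The largest bag has 3 vertices, giving width 2; this decomposition certifies tw(G) ≤ 2. On the other hand G contains the 3-clique {a, d, e}. A clique must lie in a single bag of any decomposition, so no decomposition can have width below 2. Therefore the treewidth is 2.

2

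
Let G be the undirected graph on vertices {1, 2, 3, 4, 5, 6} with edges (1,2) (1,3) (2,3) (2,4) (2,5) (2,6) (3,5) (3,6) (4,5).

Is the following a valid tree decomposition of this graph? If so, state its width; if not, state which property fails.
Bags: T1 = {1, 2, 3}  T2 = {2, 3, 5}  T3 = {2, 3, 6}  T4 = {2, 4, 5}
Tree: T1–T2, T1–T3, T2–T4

Yes; width 2.

Checking the three conditions: (i) the bags cover all of {1, 2, 3, 4, 5, 6}; (ii) for each edge, some bag contains both endpoints; (iii) the bags containing any fixed vertex form a subtree. All hold, so the decomposition is valid with width 3 − 1 = 2.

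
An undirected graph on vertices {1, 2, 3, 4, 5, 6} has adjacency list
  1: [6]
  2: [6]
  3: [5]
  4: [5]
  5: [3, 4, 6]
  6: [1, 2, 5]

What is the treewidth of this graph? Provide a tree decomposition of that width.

The largest bag has 2 vertices, giving width 1; this decomposition certifies tw(G) ≤ 1. G has an edge, so its treewidth is at least 1. Combining the bounds, tw(G) = 1.

Treewidth 1.
Bags: B1 = {5, 6}  B2 = {1, 6}  B3 = {4, 5}  B4 = {3, 5}  B5 = {2, 6}
Tree: B1–B2, B1–B3, B3–B4, B1–B5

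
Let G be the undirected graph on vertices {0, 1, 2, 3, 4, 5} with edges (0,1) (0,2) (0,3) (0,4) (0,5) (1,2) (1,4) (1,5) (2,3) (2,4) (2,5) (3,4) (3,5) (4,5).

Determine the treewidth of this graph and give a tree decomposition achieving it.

Each bag holds 5 vertices, so the decomposition has width 4, which upper-bounds the treewidth. For the lower bound, the 5 vertices {0, 1, 2, 4, 5} are pairwise adjacent, and any tree decomposition puts a clique entirely inside one bag — forcing width ≥ 4. Combining the bounds, tw(G) = 4.

Treewidth 4.
One such decomposition:
Bags: B1 = {0, 1, 2, 4, 5}  B2 = {0, 2, 3, 4, 5}
Tree: B1–B2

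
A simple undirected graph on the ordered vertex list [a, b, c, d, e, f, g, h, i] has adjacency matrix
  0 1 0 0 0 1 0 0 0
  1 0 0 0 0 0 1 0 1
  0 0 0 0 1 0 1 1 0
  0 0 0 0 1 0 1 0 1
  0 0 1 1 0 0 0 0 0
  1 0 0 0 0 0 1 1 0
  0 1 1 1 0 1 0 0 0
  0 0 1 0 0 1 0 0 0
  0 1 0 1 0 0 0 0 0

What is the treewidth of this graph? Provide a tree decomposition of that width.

Treewidth 3.
One optimal decomposition is:
Bags: B1 = {a, c, f, h}  B2 = {a, c, f, g}  B3 = {a, b, c, g}  B4 = {b, c, e, g}  B5 = {b, d, e, g}  B6 = {b, d, e, i}
Tree: B1–B2, B2–B3, B3–B4, B4–B5, B5–B6

Each bag holds 4 vertices, so the decomposition has width 3, which upper-bounds the treewidth. For the lower bound: the 4 vertex sets {a,f,h}, {c}, {g}, {b,d,e,i} are disjoint, each induces a connected subgraph, and every pair is joined by at least one edge of G. Contracting each set to a single vertex therefore yields K_{4} as a minor, and since treewidth is minor-monotone, tw(G) ≥ tw(K_{4}) = 3. Therefore the treewidth is 3.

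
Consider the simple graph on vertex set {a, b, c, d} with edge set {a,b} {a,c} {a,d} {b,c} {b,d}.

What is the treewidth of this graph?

A width-2 tree decomposition is:
Bags: B1 = {a, b, c}  B2 = {a, b, d}
Tree: B1–B2
Every bag has size at most 3, so the width is 3 − 1 = 2 and tw(G) ≤ 2. On the other hand G contains the 3-clique {a, b, d}. A clique must lie in a single bag of any decomposition, so no decomposition can have width below 2. Therefore the treewidth is 2.

2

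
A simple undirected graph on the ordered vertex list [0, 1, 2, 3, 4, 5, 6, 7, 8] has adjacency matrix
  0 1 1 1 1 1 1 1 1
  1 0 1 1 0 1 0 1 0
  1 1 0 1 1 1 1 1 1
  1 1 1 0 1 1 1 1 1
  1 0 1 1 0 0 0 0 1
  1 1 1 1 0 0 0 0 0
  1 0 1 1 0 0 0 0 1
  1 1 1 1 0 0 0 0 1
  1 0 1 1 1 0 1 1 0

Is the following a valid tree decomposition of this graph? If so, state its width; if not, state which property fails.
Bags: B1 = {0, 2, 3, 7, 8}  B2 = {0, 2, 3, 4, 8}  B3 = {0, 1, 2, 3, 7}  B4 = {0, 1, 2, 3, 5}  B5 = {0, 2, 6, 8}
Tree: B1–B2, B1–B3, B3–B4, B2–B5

A tree decomposition must satisfy three properties: every vertex lies in some bag; for every edge, both endpoints lie together in some bag; and for every vertex, the bags containing it form a connected subtree. Here edge (3,6) lies in no bag, so the decomposition is invalid.

No — edge (3,6) lies in no bag.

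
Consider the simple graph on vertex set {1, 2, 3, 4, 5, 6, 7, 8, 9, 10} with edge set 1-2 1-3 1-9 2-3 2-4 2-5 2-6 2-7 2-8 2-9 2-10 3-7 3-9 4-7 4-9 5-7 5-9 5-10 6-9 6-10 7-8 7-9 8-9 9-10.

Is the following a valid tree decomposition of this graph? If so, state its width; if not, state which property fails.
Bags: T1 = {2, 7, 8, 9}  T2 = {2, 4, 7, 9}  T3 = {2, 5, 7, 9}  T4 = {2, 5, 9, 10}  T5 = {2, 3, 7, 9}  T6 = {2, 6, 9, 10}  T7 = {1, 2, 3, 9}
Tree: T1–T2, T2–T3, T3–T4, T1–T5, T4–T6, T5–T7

Yes; width 3.

Every vertex of G appears in some bag (union = {1, 2, 3, 4, 5, 6, 7, 8, 9, 10}); every edge is covered by a bag; and for each vertex v the set of bags containing v is connected in the bag tree. The decomposition is therefore valid. The largest bag has 4 vertices, so the width is 3.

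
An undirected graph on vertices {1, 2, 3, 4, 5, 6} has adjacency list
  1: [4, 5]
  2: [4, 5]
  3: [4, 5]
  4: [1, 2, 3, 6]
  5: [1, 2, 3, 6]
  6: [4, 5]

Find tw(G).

A width-2 tree decomposition is:
Bags: B1 = {1, 4, 5}  B2 = {4, 5, 6}  B3 = {2, 4, 5}  B4 = {3, 4, 5}
Tree: B1–B2, B2–B3, B3–B4
The largest bag has 3 vertices, giving width 2; this decomposition certifies tw(G) ≤ 2. For the lower bound, G contains the cycle 1–5–6–4–1, so G is not a forest; only forests have treewidth ≤ 1, hence tw(G) ≥ 2. Combining the bounds, tw(G) = 2.

2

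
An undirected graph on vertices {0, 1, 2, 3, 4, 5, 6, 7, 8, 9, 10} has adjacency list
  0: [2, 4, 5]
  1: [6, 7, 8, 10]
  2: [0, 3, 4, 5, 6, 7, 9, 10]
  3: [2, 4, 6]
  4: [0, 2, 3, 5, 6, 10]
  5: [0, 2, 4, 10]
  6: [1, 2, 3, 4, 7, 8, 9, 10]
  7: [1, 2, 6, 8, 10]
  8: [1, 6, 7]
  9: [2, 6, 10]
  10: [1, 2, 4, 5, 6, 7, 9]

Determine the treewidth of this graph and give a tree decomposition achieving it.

Treewidth 3.
One optimal decomposition is:
Bags: B1 = {1, 6, 7, 10}  B2 = {2, 6, 7, 10}  B3 = {2, 4, 6, 10}  B4 = {2, 3, 4, 6}  B5 = {2, 4, 5, 10}  B6 = {1, 6, 7, 8}  B7 = {0, 2, 4, 5}  B8 = {2, 6, 9, 10}
Tree: B1–B2, B2–B3, B3–B4, B3–B5, B1–B6, B5–B7, B2–B8

Each bag holds 4 vertices, so the decomposition has width 3, which upper-bounds the treewidth. For the lower bound, the 4 vertices {1, 6, 7, 8} are pairwise adjacent, and any tree decomposition puts a clique entirely inside one bag — forcing width ≥ 3. The upper and lower bounds meet at 3, so that is the treewidth.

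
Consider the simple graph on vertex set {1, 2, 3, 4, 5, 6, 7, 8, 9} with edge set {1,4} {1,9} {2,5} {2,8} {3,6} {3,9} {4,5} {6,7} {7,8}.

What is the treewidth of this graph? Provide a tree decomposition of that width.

Each bag holds 3 vertices, so the decomposition has width 2, which upper-bounds the treewidth. Since 2–5–4–1–9–3–6–7–8–2 is a cycle in G, G is not acyclic. Forests are exactly the graphs of treewidth ≤ 1, so tw(G) ≥ 2. Combining the bounds, tw(G) = 2.

Treewidth 2.
One such decomposition:
Bags: B1 = {2, 4, 5}  B2 = {1, 2, 4}  B3 = {1, 2, 9}  B4 = {2, 3, 9}  B5 = {2, 3, 6}  B6 = {2, 6, 7}  B7 = {2, 7, 8}
Tree: B1–B2, B2–B3, B3–B4, B4–B5, B5–B6, B6–B7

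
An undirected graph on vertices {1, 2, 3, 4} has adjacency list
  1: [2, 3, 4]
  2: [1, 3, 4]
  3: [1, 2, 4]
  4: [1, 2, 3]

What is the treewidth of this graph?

A width-3 tree decomposition is:
Bags: B1 = {1, 2, 3, 4}
Tree: (single bag)
With just one bag of size 4, the width is 4 − 1 = 3, so tw(G) ≤ 3. Conversely, {1, 2, 3, 4} is a clique of size 4, and the vertices of any clique must share a bag in every tree decomposition; so some bag has ≥ 4 vertices and tw(G) ≥ 3. Hence tw(G) = 3 exactly.

3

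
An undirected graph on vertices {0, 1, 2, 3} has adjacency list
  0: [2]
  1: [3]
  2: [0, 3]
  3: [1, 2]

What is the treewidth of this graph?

1

A width-1 tree decomposition is:
Bags: B1 = {0, 2}  B2 = {2, 3}  B3 = {1, 3}
Tree: B1–B2, B2–B3
The largest bag has 2 vertices, giving width 1; this decomposition certifies tw(G) ≤ 1. Since G has at least one edge (e.g. 0–2), it is not an edgeless graph, so tw(G) ≥ 1. The upper and lower bounds meet at 1, so that is the treewidth.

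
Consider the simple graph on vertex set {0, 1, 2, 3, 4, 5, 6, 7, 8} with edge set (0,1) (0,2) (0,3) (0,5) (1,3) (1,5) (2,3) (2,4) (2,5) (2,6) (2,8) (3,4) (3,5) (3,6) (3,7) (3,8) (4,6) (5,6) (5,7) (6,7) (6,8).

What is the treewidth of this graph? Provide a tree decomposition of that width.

The largest bag has 4 vertices, giving width 3; this decomposition certifies tw(G) ≤ 3. Conversely, {0, 1, 3, 5} is a clique of size 4, and the vertices of any clique must share a bag in every tree decomposition; so some bag has ≥ 4 vertices and tw(G) ≥ 3. Hence tw(G) = 3 exactly.

Treewidth 3.
One such decomposition:
Bags: B1 = {2, 3, 5, 6}  B2 = {2, 3, 4, 6}  B3 = {2, 3, 6, 8}  B4 = {0, 2, 3, 5}  B5 = {3, 5, 6, 7}  B6 = {0, 1, 3, 5}
Tree: B1–B2, B1–B3, B1–B4, B1–B5, B4–B6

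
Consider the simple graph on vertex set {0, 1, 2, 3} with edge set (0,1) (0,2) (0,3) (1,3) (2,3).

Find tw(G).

A width-2 tree decomposition is:
Bags: B1 = {0, 1, 3}  B2 = {0, 2, 3}
Tree: B1–B2
Every bag has size at most 3, so the width is 3 − 1 = 2 and tw(G) ≤ 2. For the lower bound, the 3 vertices {0, 1, 3} are pairwise adjacent, and any tree decomposition puts a clique entirely inside one bag — forcing width ≥ 2. The upper and lower bounds meet at 2, so that is the treewidth.

2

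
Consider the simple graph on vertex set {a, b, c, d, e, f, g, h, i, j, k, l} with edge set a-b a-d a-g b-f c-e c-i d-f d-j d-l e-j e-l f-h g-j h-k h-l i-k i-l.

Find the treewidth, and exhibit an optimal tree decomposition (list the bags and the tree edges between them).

Treewidth 3.
One such decomposition:
Bags: B1 = {c, h, i, k}  B2 = {c, h, i, l}  B3 = {c, e, h, l}  B4 = {e, f, h, l}  B5 = {d, e, f, l}  B6 = {d, e, f, j}  B7 = {b, d, f, j}  B8 = {a, b, d, j}  B9 = {a, b, g, j}
Tree: B1–B2, B2–B3, B3–B4, B4–B5, B5–B6, B6–B7, B7–B8, B8–B9

Every bag has size at most 4, so the width is 4 − 1 = 3 and tw(G) ≤ 3. For the lower bound: the 4 vertex sets {c,i,k}, {h}, {l}, {d,e,f,j} are disjoint, each induces a connected subgraph, and every pair is joined by at least one edge of G. Contracting each set to a single vertex therefore yields K_{4} as a minor, and since treewidth is minor-monotone, tw(G) ≥ tw(K_{4}) = 3. Hence tw(G) = 3 exactly.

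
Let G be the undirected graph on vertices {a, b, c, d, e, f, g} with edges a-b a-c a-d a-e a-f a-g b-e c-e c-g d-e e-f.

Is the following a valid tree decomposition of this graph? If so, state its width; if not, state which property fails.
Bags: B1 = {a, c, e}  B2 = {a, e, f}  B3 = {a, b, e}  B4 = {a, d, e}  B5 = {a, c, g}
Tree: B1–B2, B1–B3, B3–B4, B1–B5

Yes; width 2.

Every vertex of G appears in some bag (union = {a, b, c, d, e, f, g}); every edge is covered by a bag; and for each vertex v the set of bags containing v is connected in the bag tree. The decomposition is therefore valid. The largest bag has 3 vertices, so the width is 2.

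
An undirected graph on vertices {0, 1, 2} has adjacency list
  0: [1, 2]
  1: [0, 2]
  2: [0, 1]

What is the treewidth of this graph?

2

A width-2 tree decomposition is:
Bags: B1 = {0, 1, 2}
Tree: (single bag)
A single bag containing all 3 vertices is trivially a valid decomposition of width 2. On the other hand G contains the 3-clique {0, 1, 2}. A clique must lie in a single bag of any decomposition, so no decomposition can have width below 2. The upper and lower bounds meet at 2, so that is the treewidth.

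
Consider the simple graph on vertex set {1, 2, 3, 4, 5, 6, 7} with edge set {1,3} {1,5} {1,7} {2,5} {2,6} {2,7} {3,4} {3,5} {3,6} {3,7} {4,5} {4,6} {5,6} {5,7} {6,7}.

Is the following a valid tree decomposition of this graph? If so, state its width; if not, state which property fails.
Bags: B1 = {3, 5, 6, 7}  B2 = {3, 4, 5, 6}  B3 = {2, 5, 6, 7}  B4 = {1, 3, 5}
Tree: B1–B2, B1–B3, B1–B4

No — edge (7,1) lies in no bag.

A tree decomposition must satisfy three properties: every vertex lies in some bag; for every edge, both endpoints lie together in some bag; and for every vertex, the bags containing it form a connected subtree. Here edge (7,1) lies in no bag, so the decomposition is invalid.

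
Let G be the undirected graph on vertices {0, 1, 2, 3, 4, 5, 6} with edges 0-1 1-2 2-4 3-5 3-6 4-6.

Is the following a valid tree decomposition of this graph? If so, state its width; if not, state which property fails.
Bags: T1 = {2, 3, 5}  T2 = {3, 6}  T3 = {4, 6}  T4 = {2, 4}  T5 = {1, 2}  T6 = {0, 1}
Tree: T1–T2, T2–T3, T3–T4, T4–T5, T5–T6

A tree decomposition must satisfy three properties: every vertex lies in some bag; for every edge, both endpoints lie together in some bag; and for every vertex, the bags containing it form a connected subtree. Here bags containing vertex 2 are not connected in the tree, so the decomposition is invalid.

No — bags containing vertex 2 are not connected in the tree.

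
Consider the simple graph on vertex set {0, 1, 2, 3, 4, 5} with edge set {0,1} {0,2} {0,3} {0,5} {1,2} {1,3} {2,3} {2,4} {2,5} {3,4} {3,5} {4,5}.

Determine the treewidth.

A width-3 tree decomposition is:
Bags: B1 = {0, 2, 3, 5}  B2 = {0, 1, 2, 3}  B3 = {2, 3, 4, 5}
Tree: B1–B2, B1–B3
The largest bag has 4 vertices, giving width 3; this decomposition certifies tw(G) ≤ 3. For the lower bound, the 4 vertices {0, 1, 2, 3} are pairwise adjacent, and any tree decomposition puts a clique entirely inside one bag — forcing width ≥ 3. Therefore the treewidth is 3.

3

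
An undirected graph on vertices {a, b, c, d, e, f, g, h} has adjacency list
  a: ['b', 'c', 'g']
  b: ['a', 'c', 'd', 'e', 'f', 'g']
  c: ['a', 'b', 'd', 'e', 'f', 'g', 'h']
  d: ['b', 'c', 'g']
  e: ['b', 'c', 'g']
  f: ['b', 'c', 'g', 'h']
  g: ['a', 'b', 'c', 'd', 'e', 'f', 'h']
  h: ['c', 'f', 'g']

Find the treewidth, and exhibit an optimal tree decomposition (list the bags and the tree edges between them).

The largest bag has 4 vertices, giving width 3; this decomposition certifies tw(G) ≤ 3. On the other hand G contains the 4-clique {c, f, g, h}. A clique must lie in a single bag of any decomposition, so no decomposition can have width below 3. Combining the bounds, tw(G) = 3.

Treewidth 3.
One such decomposition:
Bags: B1 = {b, c, f, g}  B2 = {b, c, d, g}  B3 = {b, c, e, g}  B4 = {a, b, c, g}  B5 = {c, f, g, h}
Tree: B1–B2, B1–B3, B3–B4, B1–B5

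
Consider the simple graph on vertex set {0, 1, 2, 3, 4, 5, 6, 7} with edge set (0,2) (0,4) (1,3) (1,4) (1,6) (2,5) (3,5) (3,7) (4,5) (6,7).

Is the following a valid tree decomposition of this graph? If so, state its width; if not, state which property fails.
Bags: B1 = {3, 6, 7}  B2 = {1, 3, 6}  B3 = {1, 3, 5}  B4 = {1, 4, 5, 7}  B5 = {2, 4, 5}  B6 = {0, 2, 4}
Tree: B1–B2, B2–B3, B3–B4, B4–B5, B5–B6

A tree decomposition must satisfy three properties: every vertex lies in some bag; for every edge, both endpoints lie together in some bag; and for every vertex, the bags containing it form a connected subtree. Here bags containing vertex 7 are not connected in the tree, so the decomposition is invalid.

No — bags containing vertex 7 are not connected in the tree.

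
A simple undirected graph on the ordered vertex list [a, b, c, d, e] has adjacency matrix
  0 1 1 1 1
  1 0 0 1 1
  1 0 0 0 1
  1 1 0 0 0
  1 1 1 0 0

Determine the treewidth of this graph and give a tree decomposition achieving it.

Treewidth 2.
One optimal decomposition is:
Bags: B1 = {a, b, e}  B2 = {a, c, e}  B3 = {a, b, d}
Tree: B1–B2, B1–B3

Each bag holds 3 vertices, so the decomposition has width 2, which upper-bounds the treewidth. On the other hand G contains the 3-clique {a, b, d}. A clique must lie in a single bag of any decomposition, so no decomposition can have width below 2. The upper and lower bounds meet at 2, so that is the treewidth.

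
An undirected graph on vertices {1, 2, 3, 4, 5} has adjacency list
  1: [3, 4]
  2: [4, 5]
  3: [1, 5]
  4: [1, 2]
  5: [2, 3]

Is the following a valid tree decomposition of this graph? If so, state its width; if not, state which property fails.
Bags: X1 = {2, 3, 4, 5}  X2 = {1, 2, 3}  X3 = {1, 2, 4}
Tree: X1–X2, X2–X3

A tree decomposition must satisfy three properties: every vertex lies in some bag; for every edge, both endpoints lie together in some bag; and for every vertex, the bags containing it form a connected subtree. Here bags containing vertex 4 are not connected in the tree, so the decomposition is invalid.

No — bags containing vertex 4 are not connected in the tree.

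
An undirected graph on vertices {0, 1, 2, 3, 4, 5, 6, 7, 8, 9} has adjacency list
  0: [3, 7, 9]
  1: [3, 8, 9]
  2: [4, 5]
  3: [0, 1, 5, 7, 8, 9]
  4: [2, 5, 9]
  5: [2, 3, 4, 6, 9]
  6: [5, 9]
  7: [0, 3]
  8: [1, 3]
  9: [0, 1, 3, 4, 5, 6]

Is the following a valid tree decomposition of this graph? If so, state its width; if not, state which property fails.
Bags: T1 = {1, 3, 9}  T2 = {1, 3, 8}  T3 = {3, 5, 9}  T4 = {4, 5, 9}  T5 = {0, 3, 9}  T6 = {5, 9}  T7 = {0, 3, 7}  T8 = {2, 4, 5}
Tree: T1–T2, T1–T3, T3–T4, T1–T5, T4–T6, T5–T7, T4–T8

No — vertex 6 appears in no bag.

A tree decomposition must satisfy three properties: every vertex lies in some bag; for every edge, both endpoints lie together in some bag; and for every vertex, the bags containing it form a connected subtree. Here vertex 6 appears in no bag, so the decomposition is invalid.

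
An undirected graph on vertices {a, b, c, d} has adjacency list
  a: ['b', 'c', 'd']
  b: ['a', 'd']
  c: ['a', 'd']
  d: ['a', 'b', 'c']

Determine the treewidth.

A width-2 tree decomposition is:
Bags: B1 = {a, c, d}  B2 = {a, b, d}
Tree: B1–B2
The largest bag has 3 vertices, giving width 2; this decomposition certifies tw(G) ≤ 2. On the other hand G contains the 3-clique {a, c, d}. A clique must lie in a single bag of any decomposition, so no decomposition can have width below 2. Therefore the treewidth is 2.

2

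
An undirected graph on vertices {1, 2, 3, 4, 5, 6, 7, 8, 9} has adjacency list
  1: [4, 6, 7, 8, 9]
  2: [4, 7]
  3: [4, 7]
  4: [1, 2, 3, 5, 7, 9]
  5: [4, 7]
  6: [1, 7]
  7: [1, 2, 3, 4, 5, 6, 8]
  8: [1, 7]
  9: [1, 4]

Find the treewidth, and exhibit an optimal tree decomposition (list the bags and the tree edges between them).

Each bag holds 3 vertices, so the decomposition has width 2, which upper-bounds the treewidth. Conversely, {1, 4, 9} is a clique of size 3, and the vertices of any clique must share a bag in every tree decomposition; so some bag has ≥ 3 vertices and tw(G) ≥ 2. The upper and lower bounds meet at 2, so that is the treewidth.

Treewidth 2.
One such decomposition:
Bags: B1 = {2, 4, 7}  B2 = {1, 4, 7}  B3 = {1, 7, 8}  B4 = {1, 6, 7}  B5 = {1, 4, 9}  B6 = {4, 5, 7}  B7 = {3, 4, 7}
Tree: B1–B2, B2–B3, B3–B4, B2–B5, B1–B6, B6–B7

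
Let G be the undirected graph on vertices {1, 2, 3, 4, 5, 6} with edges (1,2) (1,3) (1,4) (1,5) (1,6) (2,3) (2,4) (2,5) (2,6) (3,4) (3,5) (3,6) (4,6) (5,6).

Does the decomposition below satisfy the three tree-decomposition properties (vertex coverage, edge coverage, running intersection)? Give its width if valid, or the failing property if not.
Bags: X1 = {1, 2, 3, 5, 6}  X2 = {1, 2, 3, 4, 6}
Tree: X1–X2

Yes; width 4.

Every vertex of G appears in some bag (union = {1, 2, 3, 4, 5, 6}); every edge is covered by a bag; and for each vertex v the set of bags containing v is connected in the bag tree. The decomposition is therefore valid. The largest bag has 5 vertices, so the width is 4.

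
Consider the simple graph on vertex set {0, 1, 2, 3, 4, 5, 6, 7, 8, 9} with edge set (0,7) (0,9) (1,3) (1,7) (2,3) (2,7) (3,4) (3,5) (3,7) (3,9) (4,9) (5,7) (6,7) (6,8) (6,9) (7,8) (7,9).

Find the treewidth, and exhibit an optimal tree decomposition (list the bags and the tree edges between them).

Treewidth 2.
One optimal decomposition is:
Bags: B1 = {3, 7, 9}  B2 = {1, 3, 7}  B3 = {6, 7, 9}  B4 = {6, 7, 8}  B5 = {3, 4, 9}  B6 = {2, 3, 7}  B7 = {3, 5, 7}  B8 = {0, 7, 9}
Tree: B1–B2, B1–B3, B3–B4, B1–B5, B2–B6, B2–B7, B3–B8

The largest bag has 3 vertices, giving width 2; this decomposition certifies tw(G) ≤ 2. Conversely, {3, 4, 9} is a clique of size 3, and the vertices of any clique must share a bag in every tree decomposition; so some bag has ≥ 3 vertices and tw(G) ≥ 2. Therefore the treewidth is 2.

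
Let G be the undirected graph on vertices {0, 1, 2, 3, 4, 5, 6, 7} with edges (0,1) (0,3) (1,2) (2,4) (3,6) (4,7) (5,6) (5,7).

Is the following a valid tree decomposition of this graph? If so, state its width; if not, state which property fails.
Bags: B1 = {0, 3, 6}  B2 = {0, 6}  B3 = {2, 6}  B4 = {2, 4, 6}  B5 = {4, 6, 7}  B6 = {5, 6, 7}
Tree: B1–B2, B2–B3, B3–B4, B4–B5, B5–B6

A tree decomposition must satisfy three properties: every vertex lies in some bag; for every edge, both endpoints lie together in some bag; and for every vertex, the bags containing it form a connected subtree. Here vertex 1 appears in no bag, so the decomposition is invalid.

No — vertex 1 appears in no bag.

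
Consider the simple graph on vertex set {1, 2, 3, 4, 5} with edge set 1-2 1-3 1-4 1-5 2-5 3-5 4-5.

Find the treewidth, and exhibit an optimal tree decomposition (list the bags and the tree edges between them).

Treewidth 2.
One such decomposition:
Bags: B1 = {1, 3, 5}  B2 = {1, 2, 5}  B3 = {1, 4, 5}
Tree: B1–B2, B2–B3

The largest bag has 3 vertices, giving width 2; this decomposition certifies tw(G) ≤ 2. For the lower bound, the 3 vertices {1, 2, 5} are pairwise adjacent, and any tree decomposition puts a clique entirely inside one bag — forcing width ≥ 2. Therefore the treewidth is 2.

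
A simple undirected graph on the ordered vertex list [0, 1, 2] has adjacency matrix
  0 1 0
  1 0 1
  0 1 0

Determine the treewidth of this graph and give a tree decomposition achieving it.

Every bag has size at most 2, so the width is 2 − 1 = 1 and tw(G) ≤ 1. Since G has at least one edge (e.g. 2–1), it is not an edgeless graph, so tw(G) ≥ 1. The upper and lower bounds meet at 1, so that is the treewidth.

Treewidth 1.
Bags: B1 = {1, 2}  B2 = {0, 1}
Tree: B1–B2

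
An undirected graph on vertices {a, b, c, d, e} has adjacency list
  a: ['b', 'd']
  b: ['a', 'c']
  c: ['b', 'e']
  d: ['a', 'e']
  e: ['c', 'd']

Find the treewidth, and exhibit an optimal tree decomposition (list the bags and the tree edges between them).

Every bag has size at most 3, so the width is 3 − 1 = 2 and tw(G) ≤ 2. The edges c–e–d–a–b–c form a cycle, so G is not a tree and its treewidth is at least 2. The upper and lower bounds meet at 2, so that is the treewidth.

Treewidth 2.
Bags: B1 = {c, d, e}  B2 = {a, c, d}  B3 = {a, b, c}
Tree: B1–B2, B2–B3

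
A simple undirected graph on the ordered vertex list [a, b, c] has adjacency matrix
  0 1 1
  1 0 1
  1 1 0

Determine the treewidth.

A width-2 tree decomposition is:
Bags: B1 = {a, b, c}
Tree: (single bag)
With just one bag of size 3, the width is 3 − 1 = 2, so tw(G) ≤ 2. For the lower bound, the 3 vertices {a, b, c} are pairwise adjacent, and any tree decomposition puts a clique entirely inside one bag — forcing width ≥ 2. Hence tw(G) = 2 exactly.

2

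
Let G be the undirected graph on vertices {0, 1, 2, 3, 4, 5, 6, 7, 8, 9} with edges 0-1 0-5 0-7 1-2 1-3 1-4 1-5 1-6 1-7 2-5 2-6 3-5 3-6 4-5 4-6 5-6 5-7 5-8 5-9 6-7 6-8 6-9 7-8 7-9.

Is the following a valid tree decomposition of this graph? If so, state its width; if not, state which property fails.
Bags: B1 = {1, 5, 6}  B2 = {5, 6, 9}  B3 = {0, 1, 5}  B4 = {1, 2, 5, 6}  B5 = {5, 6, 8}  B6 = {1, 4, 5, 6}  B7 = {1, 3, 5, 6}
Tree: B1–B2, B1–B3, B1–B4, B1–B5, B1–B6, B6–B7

A tree decomposition must satisfy three properties: every vertex lies in some bag; for every edge, both endpoints lie together in some bag; and for every vertex, the bags containing it form a connected subtree. Here vertex 7 appears in no bag, so the decomposition is invalid.

No — vertex 7 appears in no bag.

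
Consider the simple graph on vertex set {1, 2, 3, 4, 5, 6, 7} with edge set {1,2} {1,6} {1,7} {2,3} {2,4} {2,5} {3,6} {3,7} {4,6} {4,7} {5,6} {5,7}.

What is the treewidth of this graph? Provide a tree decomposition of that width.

Treewidth 3.
One such decomposition:
Bags: B1 = {2, 3, 6, 7}  B2 = {2, 4, 6, 7}  B3 = {1, 2, 6, 7}  B4 = {2, 5, 6, 7}
Tree: B1–B2, B2–B3, B3–B4

Each bag holds 4 vertices, so the decomposition has width 3, which upper-bounds the treewidth. For the lower bound: the 4 vertex sets {3,7}, {2,4}, {6}, {1} are disjoint, each induces a connected subgraph, and every pair is joined by at least one edge of G. Contracting each set to a single vertex therefore yields K_{4} as a minor, and since treewidth is minor-monotone, tw(G) ≥ tw(K_{4}) = 3. Hence tw(G) = 3 exactly.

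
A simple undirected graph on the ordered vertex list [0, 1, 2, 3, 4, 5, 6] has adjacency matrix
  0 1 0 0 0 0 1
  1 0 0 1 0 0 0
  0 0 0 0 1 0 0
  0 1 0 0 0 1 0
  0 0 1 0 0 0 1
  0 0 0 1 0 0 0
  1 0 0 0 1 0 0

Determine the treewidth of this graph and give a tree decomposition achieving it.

Treewidth 1.
Bags: B1 = {2, 4}  B2 = {4, 6}  B3 = {0, 6}  B4 = {0, 1}  B5 = {1, 3}  B6 = {3, 5}
Tree: B1–B2, B2–B3, B3–B4, B4–B5, B5–B6

The largest bag has 2 vertices, giving width 1; this decomposition certifies tw(G) ≤ 1. G has an edge, so its treewidth is at least 1. The upper and lower bounds meet at 1, so that is the treewidth.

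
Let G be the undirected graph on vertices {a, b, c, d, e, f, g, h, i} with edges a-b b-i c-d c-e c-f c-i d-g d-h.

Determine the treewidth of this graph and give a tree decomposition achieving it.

The largest bag has 2 vertices, giving width 1; this decomposition certifies tw(G) ≤ 1. G has an edge, so its treewidth is at least 1. Hence tw(G) = 1 exactly.

Treewidth 1.
One such decomposition:
Bags: B1 = {b, i}  B2 = {c, i}  B3 = {c, d}  B4 = {c, e}  B5 = {d, g}  B6 = {d, h}  B7 = {c, f}  B8 = {a, b}
Tree: B1–B2, B2–B3, B2–B4, B3–B5, B5–B6, B3–B7, B1–B8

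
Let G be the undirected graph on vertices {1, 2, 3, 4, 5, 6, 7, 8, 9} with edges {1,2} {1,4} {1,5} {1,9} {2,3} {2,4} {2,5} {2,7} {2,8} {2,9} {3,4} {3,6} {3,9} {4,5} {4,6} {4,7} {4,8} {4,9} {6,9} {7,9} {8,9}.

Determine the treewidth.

A width-3 tree decomposition is:
Bags: B1 = {2, 3, 4, 9}  B2 = {1, 2, 4, 9}  B3 = {1, 2, 4, 5}  B4 = {3, 4, 6, 9}  B5 = {2, 4, 7, 9}  B6 = {2, 4, 8, 9}
Tree: B1–B2, B2–B3, B1–B4, B2–B5, B1–B6
Every bag has size at most 4, so the width is 4 − 1 = 3 and tw(G) ≤ 3. Conversely, {2, 4, 8, 9} is a clique of size 4, and the vertices of any clique must share a bag in every tree decomposition; so some bag has ≥ 4 vertices and tw(G) ≥ 3. The upper and lower bounds meet at 3, so that is the treewidth.

3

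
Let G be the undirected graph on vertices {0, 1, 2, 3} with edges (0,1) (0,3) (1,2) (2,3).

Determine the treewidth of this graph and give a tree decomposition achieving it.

Every bag has size at most 3, so the width is 3 − 1 = 2 and tw(G) ≤ 2. The edges 3–2–1–0–3 form a cycle, so G is not a tree and its treewidth is at least 2. Therefore the treewidth is 2.

Treewidth 2.
One such decomposition:
Bags: B1 = {1, 2, 3}  B2 = {0, 1, 3}
Tree: B1–B2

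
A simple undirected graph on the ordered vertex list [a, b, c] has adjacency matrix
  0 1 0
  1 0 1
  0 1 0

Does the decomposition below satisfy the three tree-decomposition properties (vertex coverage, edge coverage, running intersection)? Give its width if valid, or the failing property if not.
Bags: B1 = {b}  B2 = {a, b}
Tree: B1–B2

A tree decomposition must satisfy three properties: every vertex lies in some bag; for every edge, both endpoints lie together in some bag; and for every vertex, the bags containing it form a connected subtree. Here vertex c appears in no bag, so the decomposition is invalid.

No — vertex c appears in no bag.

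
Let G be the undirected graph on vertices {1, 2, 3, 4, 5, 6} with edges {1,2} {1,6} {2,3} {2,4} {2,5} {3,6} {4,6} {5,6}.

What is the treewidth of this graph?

A width-2 tree decomposition is:
Bags: B1 = {2, 4, 6}  B2 = {1, 2, 6}  B3 = {2, 5, 6}  B4 = {2, 3, 6}
Tree: B1–B2, B2–B3, B3–B4
Every bag has size at most 3, so the width is 3 − 1 = 2 and tw(G) ≤ 2. For the lower bound, G contains the cycle 4–2–1–6–4, so G is not a forest; only forests have treewidth ≤ 1, hence tw(G) ≥ 2. Combining the bounds, tw(G) = 2.

2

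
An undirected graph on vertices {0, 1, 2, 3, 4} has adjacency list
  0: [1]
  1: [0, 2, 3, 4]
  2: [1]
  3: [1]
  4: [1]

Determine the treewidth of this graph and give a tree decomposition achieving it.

Treewidth 1.
Bags: B1 = {0, 1}  B2 = {1, 4}  B3 = {1, 3}  B4 = {1, 2}
Tree: B1–B2, B2–B3, B3–B4

Each bag holds 2 vertices, so the decomposition has width 1, which upper-bounds the treewidth. Since G has at least one edge (e.g. 1–0), it is not an edgeless graph, so tw(G) ≥ 1. Therefore the treewidth is 1.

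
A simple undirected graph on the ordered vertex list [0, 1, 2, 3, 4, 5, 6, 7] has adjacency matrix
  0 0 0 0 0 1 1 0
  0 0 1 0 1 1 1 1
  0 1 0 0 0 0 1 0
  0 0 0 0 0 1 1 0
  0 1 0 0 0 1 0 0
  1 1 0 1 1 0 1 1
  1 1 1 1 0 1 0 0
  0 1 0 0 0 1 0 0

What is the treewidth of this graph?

A width-2 tree decomposition is:
Bags: B1 = {1, 5, 6}  B2 = {0, 5, 6}  B3 = {1, 4, 5}  B4 = {1, 5, 7}  B5 = {1, 2, 6}  B6 = {3, 5, 6}
Tree: B1–B2, B1–B3, B3–B4, B1–B5, B2–B6
The largest bag has 3 vertices, giving width 2; this decomposition certifies tw(G) ≤ 2. On the other hand G contains the 3-clique {1, 2, 6}. A clique must lie in a single bag of any decomposition, so no decomposition can have width below 2. Hence tw(G) = 2 exactly.

2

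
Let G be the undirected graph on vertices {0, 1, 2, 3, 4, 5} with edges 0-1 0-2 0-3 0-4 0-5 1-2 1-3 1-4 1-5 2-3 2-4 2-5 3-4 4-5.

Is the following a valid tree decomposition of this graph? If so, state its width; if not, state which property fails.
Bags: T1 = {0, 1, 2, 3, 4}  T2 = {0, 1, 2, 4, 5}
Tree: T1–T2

Checking the three conditions: (i) the bags cover all of {0, 1, 2, 3, 4, 5}; (ii) for each edge, some bag contains both endpoints; (iii) the bags containing any fixed vertex form a subtree. All hold, so the decomposition is valid with width 5 − 1 = 4.

Yes; width 4.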